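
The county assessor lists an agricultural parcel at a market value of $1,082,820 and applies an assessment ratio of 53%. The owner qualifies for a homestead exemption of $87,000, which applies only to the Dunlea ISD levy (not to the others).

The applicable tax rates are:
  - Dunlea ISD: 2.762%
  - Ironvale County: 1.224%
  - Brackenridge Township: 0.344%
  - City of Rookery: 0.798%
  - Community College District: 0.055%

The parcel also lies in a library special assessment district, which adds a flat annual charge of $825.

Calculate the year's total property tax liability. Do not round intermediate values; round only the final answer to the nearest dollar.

Assessed value = $1,082,820 × 0.53 = $573,894.6
Dunlea ISD: ($573,894.6 − $87,000) × 0.02762 = $486,894.6 × 0.02762 = $13,448.028852
Ironvale County: $573,894.6 × 0.01224 = $7,024.469904
Brackenridge Township: $573,894.6 × 0.00344 = $1,974.197424
City of Rookery: $573,894.6 × 0.00798 = $4,579.678908
Community College District: $573,894.6 × 0.00055 = $315.64203
Levies subtotal = $27,342.017118
Total = $27,342.017118 + $825 = $28,167.017118

$28,167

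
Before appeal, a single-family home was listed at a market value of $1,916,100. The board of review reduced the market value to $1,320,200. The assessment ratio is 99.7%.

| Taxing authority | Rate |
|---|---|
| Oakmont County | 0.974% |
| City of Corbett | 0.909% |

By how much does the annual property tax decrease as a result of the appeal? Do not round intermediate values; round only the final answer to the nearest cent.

Old assessed value = $1,916,100 × 0.997 = $1,910,351.7
New assessed value = $1,320,200 × 0.997 = $1,316,239.4
Combined rate = 0.00974 + 0.00909 = 0.01883
Old tax = $1,910,351.7 × 0.01883 = $35,971.922511
New tax = $1,316,239.4 × 0.01883 = $24,784.787902
Reduction = $35,971.922511 − $24,784.787902 = $11,187.134609

$11,187.13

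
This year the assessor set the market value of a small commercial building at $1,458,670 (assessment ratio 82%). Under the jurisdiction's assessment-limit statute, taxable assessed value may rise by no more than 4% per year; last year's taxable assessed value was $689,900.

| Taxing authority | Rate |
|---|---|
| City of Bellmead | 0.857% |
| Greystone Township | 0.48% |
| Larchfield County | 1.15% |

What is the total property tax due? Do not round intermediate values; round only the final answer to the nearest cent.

$17,844.13

Uncapped assessed value = $1,458,670 × 0.82 = $1,196,109.4
Cap limit = $689,900 × 1.04 = $717,496
Taxable assessed value = min($1,196,109.4, $717,496) = $717,496 (cap binds)
City of Bellmead: $717,496 × 0.00857 = $6,148.94072
Greystone Township: $717,496 × 0.0048 = $3,443.9808
Larchfield County: $717,496 × 0.0115 = $8,251.204
Total = $17,844.12552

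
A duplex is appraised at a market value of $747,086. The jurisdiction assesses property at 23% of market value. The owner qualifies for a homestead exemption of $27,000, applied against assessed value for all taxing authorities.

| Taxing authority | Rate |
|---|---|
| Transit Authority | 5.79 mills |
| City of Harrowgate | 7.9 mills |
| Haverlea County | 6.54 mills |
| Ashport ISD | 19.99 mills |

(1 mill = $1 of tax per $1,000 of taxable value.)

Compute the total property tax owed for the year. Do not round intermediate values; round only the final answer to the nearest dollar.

Assessed value = $747,086 × 0.23 = $171,829.78
Taxable value = $171,829.78 − $27,000 = $144,829.78
Transit Authority: $144,829.78 × 0.00579 = $838.5644262
City of Harrowgate: $144,829.78 × 0.0079 = $1,144.155262
Haverlea County: $144,829.78 × 0.00654 = $947.1867612
Ashport ISD: $144,829.78 × 0.01999 = $2,895.1473022
Total = $838.5644262 + $1,144.155262 + $947.1867612 + $2,895.1473022 = $5,825.0537516

$5,825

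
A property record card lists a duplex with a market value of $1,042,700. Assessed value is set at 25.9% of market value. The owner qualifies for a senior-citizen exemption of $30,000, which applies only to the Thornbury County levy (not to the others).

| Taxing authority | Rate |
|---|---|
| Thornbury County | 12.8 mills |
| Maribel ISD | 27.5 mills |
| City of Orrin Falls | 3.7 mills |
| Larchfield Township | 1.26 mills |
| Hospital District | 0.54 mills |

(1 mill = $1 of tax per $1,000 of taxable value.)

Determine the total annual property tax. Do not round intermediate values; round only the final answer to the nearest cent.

Assessed value = $1,042,700 × 0.259 = $270,059.3
Thornbury County: ($270,059.3 − $30,000) × 0.0128 = $240,059.3 × 0.0128 = $3,072.75904
Maribel ISD: $270,059.3 × 0.0275 = $7,426.63075
City of Orrin Falls: $270,059.3 × 0.0037 = $999.21941
Larchfield Township: $270,059.3 × 0.00126 = $340.274718
Hospital District: $270,059.3 × 0.00054 = $145.832022
Total = $11,984.71594

$11,984.72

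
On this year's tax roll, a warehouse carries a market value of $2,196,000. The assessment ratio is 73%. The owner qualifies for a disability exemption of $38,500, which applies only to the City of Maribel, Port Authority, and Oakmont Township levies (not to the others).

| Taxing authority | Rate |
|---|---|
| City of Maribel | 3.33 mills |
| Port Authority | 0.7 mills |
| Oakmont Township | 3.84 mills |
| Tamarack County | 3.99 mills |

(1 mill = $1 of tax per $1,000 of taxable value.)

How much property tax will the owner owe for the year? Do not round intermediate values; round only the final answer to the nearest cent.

Assessed value = $2,196,000 × 0.73 = $1,603,080
City of Maribel: ($1,603,080 − $38,500) × 0.00333 = $1,564,580 × 0.00333 = $5,210.0514
Port Authority: ($1,603,080 − $38,500) × 0.0007 = $1,564,580 × 0.0007 = $1,095.206
Oakmont Township: ($1,603,080 − $38,500) × 0.00384 = $1,564,580 × 0.00384 = $6,007.9872
Tamarack County: $1,603,080 × 0.00399 = $6,396.2892
Total = $18,709.5338

$18,709.53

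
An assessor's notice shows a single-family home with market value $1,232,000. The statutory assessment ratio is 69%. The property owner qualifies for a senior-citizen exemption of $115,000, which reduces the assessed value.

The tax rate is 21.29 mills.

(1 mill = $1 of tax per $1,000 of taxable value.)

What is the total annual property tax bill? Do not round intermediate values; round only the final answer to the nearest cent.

$15,649.85

Assessed value = $1,232,000 × 0.69 = $850,080
Taxable value = $850,080 − $115,000 = $735,080
Tax = $735,080 × 0.02129 = $15,649.8532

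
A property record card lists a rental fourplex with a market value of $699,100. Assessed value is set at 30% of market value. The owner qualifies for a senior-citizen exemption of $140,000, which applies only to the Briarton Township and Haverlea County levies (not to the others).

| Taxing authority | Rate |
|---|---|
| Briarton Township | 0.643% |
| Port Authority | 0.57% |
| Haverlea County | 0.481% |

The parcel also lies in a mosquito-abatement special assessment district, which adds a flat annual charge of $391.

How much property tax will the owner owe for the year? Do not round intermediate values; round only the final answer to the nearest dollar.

$2,370

Assessed value = $699,100 × 0.3 = $209,730
Briarton Township: ($209,730 − $140,000) × 0.00643 = $69,730 × 0.00643 = $448.3639
Port Authority: $209,730 × 0.0057 = $1,195.461
Haverlea County: ($209,730 − $140,000) × 0.00481 = $69,730 × 0.00481 = $335.4013
Levies subtotal = $1,979.2262
Total = $1,979.2262 + $391 = $2,370.2262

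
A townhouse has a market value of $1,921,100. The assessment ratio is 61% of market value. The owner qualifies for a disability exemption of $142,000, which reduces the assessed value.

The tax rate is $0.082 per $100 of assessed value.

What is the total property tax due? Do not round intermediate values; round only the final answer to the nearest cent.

Assessed value = $1,921,100 × 0.61 = $1,171,871
Taxable value = $1,171,871 − $142,000 = $1,029,871
Tax = $1,029,871 × 0.00082 = $844.49422

$844.49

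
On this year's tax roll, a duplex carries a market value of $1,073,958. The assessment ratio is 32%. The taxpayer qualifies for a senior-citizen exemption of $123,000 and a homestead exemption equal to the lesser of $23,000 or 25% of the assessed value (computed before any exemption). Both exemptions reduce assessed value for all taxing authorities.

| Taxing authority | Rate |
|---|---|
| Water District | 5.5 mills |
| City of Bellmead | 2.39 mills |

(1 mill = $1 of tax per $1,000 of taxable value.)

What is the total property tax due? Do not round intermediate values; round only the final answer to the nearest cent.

Assessed value = $1,073,958 × 0.32 = $343,666.56
Homestead exemption = min($23,000, 25% × $343,666.56) = min($23,000, $85,916.64) = $23,000 (dollar cap binds)
Taxable value = $343,666.56 − $123,000 − $23,000 = $197,666.56
Water District: $197,666.56 × 0.0055 = $1,087.16608
City of Bellmead: $197,666.56 × 0.00239 = $472.4230784
Total = $1,559.5891584

$1,559.59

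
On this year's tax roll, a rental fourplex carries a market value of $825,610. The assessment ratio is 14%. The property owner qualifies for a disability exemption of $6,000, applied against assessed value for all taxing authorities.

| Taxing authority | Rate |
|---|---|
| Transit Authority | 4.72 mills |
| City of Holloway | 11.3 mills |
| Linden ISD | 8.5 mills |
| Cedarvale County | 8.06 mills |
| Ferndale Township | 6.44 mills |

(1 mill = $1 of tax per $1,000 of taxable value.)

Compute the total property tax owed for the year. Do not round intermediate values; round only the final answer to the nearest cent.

$4,276.02

Assessed value = $825,610 × 0.14 = $115,585.4
Taxable value = $115,585.4 − $6,000 = $109,585.4
Transit Authority: $109,585.4 × 0.00472 = $517.243088
City of Holloway: $109,585.4 × 0.0113 = $1,238.31502
Linden ISD: $109,585.4 × 0.0085 = $931.4759
Cedarvale County: $109,585.4 × 0.00806 = $883.258324
Ferndale Township: $109,585.4 × 0.00644 = $705.729976
Total = $517.243088 + $1,238.31502 + $931.4759 + $883.258324 + $705.729976 = $4,276.022308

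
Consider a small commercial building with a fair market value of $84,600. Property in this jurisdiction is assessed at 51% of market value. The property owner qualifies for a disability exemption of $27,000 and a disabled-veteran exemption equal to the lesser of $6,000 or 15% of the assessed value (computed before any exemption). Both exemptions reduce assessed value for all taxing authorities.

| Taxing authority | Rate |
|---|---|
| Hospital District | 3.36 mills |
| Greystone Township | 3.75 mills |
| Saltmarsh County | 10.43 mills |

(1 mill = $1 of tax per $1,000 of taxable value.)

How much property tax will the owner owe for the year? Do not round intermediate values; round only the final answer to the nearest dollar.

Assessed value = $84,600 × 0.51 = $43,146
Disabled-veteran exemption = min($6,000, 15% × $43,146) = min($6,000, $6,471.9) = $6,000 (dollar cap binds)
Taxable value = $43,146 − $27,000 − $6,000 = $10,146
Hospital District: $10,146 × 0.00336 = $34.09056
Greystone Township: $10,146 × 0.00375 = $38.0475
Saltmarsh County: $10,146 × 0.01043 = $105.82278
Total = $177.96084

$178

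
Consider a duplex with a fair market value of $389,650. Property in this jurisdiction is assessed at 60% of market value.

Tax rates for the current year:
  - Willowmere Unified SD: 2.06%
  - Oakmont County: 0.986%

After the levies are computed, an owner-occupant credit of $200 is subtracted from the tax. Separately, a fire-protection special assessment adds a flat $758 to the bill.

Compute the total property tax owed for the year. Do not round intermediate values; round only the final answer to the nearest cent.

Assessed value = $389,650 × 0.6 = $233,790
Willowmere Unified SD: $233,790 × 0.0206 = $4,816.074
Oakmont County: $233,790 × 0.00986 = $2,305.1694
Levies subtotal = $7,121.2434
After credit = $7,121.2434 − $200 = $6,921.2434
Total = $6,921.2434 + $758 = $7,679.2434

$7,679.24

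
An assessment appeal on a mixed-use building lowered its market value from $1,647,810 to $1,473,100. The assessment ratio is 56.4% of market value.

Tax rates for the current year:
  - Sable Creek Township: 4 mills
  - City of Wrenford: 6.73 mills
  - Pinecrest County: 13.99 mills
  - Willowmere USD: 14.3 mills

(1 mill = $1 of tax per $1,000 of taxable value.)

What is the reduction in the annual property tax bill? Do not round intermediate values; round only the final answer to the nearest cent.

$3,844.89

Old assessed value = $1,647,810 × 0.564 = $929,364.84
New assessed value = $1,473,100 × 0.564 = $830,828.4
Combined rate = 0.004 + 0.00673 + 0.01399 + 0.0143 = 0.03902
Old tax = $929,364.84 × 0.03902 = $36,263.8160568
New tax = $830,828.4 × 0.03902 = $32,418.924168
Reduction = $36,263.8160568 − $32,418.924168 = $3,844.8918888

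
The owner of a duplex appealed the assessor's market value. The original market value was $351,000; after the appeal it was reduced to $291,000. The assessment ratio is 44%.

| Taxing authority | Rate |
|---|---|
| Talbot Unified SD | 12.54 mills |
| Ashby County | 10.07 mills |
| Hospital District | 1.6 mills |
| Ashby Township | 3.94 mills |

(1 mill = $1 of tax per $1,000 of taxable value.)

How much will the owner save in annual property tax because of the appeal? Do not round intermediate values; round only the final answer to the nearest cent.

$743.16

Old assessed value = $351,000 × 0.44 = $154,440
New assessed value = $291,000 × 0.44 = $128,040
Combined rate = 0.01254 + 0.01007 + 0.0016 + 0.00394 = 0.02815
Old tax = $154,440 × 0.02815 = $4,347.486
New tax = $128,040 × 0.02815 = $3,604.326
Reduction = $4,347.486 − $3,604.326 = $743.16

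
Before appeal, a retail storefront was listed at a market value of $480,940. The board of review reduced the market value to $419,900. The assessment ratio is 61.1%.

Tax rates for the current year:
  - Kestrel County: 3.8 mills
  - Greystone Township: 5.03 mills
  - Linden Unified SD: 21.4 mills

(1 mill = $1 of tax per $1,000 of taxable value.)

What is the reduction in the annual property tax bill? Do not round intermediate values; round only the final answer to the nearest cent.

Old assessed value = $480,940 × 0.611 = $293,854.34
New assessed value = $419,900 × 0.611 = $256,558.9
Combined rate = 0.0038 + 0.00503 + 0.0214 = 0.03023
Old tax = $293,854.34 × 0.03023 = $8,883.2166982
New tax = $256,558.9 × 0.03023 = $7,755.775547
Reduction = $8,883.2166982 − $7,755.775547 = $1,127.4411512

$1,127.44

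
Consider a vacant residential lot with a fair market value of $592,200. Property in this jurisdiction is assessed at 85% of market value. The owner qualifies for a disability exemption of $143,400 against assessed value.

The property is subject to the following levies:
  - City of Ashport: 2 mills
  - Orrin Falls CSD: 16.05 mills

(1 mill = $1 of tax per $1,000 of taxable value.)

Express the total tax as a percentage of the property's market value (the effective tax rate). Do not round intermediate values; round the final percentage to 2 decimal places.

Assessed value = $592,200 × 0.85 = $503,370
Taxable value = $503,370 − $143,400 = $359,970
City of Ashport: $359,970 × 0.002 = $719.94
Orrin Falls CSD: $359,970 × 0.01605 = $5,777.5185
Total tax = $6,497.4585
Effective rate = $6,497.4585 ÷ $592,200 = 1.10% of market value

1.10%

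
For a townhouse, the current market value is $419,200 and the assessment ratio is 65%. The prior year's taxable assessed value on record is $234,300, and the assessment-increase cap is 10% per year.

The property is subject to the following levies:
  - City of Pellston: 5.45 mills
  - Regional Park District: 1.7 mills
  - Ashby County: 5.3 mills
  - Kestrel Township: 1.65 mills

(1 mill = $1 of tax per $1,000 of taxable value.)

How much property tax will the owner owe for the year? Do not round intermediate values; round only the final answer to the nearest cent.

Uncapped assessed value = $419,200 × 0.65 = $272,480
Cap limit = $234,300 × 1.1 = $257,730
Taxable assessed value = min($272,480, $257,730) = $257,730 (cap binds)
City of Pellston: $257,730 × 0.00545 = $1,404.6285
Regional Park District: $257,730 × 0.0017 = $438.141
Ashby County: $257,730 × 0.0053 = $1,365.969
Kestrel Township: $257,730 × 0.00165 = $425.2545
Total = $3,633.993

$3,633.99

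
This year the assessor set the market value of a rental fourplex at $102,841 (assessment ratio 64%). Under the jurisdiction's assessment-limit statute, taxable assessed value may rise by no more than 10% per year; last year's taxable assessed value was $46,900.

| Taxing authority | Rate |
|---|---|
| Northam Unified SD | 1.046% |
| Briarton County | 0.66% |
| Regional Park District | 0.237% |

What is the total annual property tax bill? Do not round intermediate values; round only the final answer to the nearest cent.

Uncapped assessed value = $102,841 × 0.64 = $65,818.24
Cap limit = $46,900 × 1.1 = $51,590
Taxable assessed value = min($65,818.24, $51,590) = $51,590 (cap binds)
Northam Unified SD: $51,590 × 0.01046 = $539.6314
Briarton County: $51,590 × 0.0066 = $340.494
Regional Park District: $51,590 × 0.00237 = $122.2683
Total = $1,002.3937

$1,002.39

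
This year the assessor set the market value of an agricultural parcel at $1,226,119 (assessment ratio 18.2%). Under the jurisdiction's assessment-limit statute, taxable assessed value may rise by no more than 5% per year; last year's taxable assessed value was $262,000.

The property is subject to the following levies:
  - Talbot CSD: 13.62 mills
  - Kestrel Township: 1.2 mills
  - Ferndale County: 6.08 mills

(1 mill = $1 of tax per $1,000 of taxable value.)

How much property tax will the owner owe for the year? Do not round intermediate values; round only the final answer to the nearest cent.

$4,663.91

Uncapped assessed value = $1,226,119 × 0.182 = $223,153.658
Cap limit = $262,000 × 1.05 = $275,100
Taxable assessed value = min($223,153.658, $275,100) = $223,153.658 (cap does not bind)
Talbot CSD: $223,153.658 × 0.01362 = $3,039.35282196
Kestrel Township: $223,153.658 × 0.0012 = $267.7843896
Ferndale County: $223,153.658 × 0.00608 = $1,356.77424064
Total = $4,663.9114522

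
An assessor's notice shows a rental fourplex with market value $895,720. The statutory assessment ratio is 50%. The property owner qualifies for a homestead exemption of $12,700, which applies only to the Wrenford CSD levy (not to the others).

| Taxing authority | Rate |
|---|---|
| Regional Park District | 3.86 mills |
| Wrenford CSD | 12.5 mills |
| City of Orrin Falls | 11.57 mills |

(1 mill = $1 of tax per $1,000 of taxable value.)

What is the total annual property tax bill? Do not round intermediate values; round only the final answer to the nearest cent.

$12,349.98

Assessed value = $895,720 × 0.5 = $447,860
Regional Park District: $447,860 × 0.00386 = $1,728.7396
Wrenford CSD: ($447,860 − $12,700) × 0.0125 = $435,160 × 0.0125 = $5,439.5
City of Orrin Falls: $447,860 × 0.01157 = $5,181.7402
Total = $12,349.9798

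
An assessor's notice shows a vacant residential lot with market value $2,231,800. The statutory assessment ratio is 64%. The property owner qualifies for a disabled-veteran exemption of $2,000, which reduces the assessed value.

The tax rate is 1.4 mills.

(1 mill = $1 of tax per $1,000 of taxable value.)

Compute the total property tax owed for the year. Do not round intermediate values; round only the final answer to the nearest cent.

$1,996.89

Assessed value = $2,231,800 × 0.64 = $1,428,352
Taxable value = $1,428,352 − $2,000 = $1,426,352
Tax = $1,426,352 × 0.0014 = $1,996.8928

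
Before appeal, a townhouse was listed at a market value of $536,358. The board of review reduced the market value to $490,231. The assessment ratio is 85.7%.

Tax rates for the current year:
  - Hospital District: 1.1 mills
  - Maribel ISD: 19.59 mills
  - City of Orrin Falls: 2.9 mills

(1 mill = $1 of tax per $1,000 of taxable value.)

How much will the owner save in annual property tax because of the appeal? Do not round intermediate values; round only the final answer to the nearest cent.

$932.53

Old assessed value = $536,358 × 0.857 = $459,658.806
New assessed value = $490,231 × 0.857 = $420,127.967
Combined rate = 0.0011 + 0.01959 + 0.0029 = 0.02359
Old tax = $459,658.806 × 0.02359 = $10,843.35123354
New tax = $420,127.967 × 0.02359 = $9,910.81874153
Reduction = $10,843.35123354 − $9,910.81874153 = $932.53249201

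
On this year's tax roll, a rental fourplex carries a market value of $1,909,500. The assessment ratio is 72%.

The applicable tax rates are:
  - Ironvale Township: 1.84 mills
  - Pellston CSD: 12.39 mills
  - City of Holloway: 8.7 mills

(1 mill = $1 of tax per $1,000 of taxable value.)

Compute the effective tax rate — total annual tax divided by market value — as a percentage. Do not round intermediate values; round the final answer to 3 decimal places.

Assessed value = $1,909,500 × 0.72 = $1,374,840
Ironvale Township: $1,374,840 × 0.00184 = $2,529.7056
Pellston CSD: $1,374,840 × 0.01239 = $17,034.2676
City of Holloway: $1,374,840 × 0.0087 = $11,961.108
Total tax = $31,525.0812
Effective rate = $31,525.0812 ÷ $1,909,500 = 1.651% of market value

1.651%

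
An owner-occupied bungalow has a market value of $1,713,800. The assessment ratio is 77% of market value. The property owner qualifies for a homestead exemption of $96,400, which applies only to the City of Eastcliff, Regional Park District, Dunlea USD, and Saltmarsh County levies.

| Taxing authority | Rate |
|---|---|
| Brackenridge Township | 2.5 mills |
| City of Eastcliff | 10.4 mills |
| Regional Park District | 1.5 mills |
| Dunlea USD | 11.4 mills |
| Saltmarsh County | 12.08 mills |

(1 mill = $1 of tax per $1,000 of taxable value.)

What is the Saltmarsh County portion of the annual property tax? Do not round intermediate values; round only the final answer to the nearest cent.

$14,776.57

Assessed value = $1,713,800 × 0.77 = $1,319,626
Saltmarsh County taxable value = $1,319,626 − $96,400 = $1,223,226
Saltmarsh County levy = $1,223,226 × 0.01208 = $14,776.57008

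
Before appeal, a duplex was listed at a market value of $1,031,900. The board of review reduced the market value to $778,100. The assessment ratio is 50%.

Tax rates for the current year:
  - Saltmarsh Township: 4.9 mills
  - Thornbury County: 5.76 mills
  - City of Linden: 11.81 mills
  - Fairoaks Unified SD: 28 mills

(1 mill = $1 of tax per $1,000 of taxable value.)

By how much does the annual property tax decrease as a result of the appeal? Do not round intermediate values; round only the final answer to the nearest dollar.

Old assessed value = $1,031,900 × 0.5 = $515,950
New assessed value = $778,100 × 0.5 = $389,050
Combined rate = 0.0049 + 0.00576 + 0.01181 + 0.028 = 0.05047
Old tax = $515,950 × 0.05047 = $26,039.9965
New tax = $389,050 × 0.05047 = $19,635.3535
Reduction = $26,039.9965 − $19,635.3535 = $6,404.643

$6,405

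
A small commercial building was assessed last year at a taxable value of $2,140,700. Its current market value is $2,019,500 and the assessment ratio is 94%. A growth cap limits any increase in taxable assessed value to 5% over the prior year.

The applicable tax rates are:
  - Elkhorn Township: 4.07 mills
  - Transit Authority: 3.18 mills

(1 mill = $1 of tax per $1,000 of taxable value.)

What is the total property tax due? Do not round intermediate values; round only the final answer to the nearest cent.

Uncapped assessed value = $2,019,500 × 0.94 = $1,898,330
Cap limit = $2,140,700 × 1.05 = $2,247,735
Taxable assessed value = min($1,898,330, $2,247,735) = $1,898,330 (cap does not bind)
Elkhorn Township: $1,898,330 × 0.00407 = $7,726.2031
Transit Authority: $1,898,330 × 0.00318 = $6,036.6894
Total = $13,762.8925

$13,762.89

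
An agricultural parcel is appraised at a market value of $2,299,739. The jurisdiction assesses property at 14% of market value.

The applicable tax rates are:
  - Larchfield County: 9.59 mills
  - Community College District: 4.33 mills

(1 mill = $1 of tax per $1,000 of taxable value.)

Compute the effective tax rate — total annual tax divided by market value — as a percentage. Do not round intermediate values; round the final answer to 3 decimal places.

Assessed value = $2,299,739 × 0.14 = $321,963.46
Larchfield County: $321,963.46 × 0.00959 = $3,087.6295814
Community College District: $321,963.46 × 0.00433 = $1,394.1017818
Total tax = $4,481.7313632
Effective rate = $4,481.7313632 ÷ $2,299,739 = 0.195% of market value

0.195%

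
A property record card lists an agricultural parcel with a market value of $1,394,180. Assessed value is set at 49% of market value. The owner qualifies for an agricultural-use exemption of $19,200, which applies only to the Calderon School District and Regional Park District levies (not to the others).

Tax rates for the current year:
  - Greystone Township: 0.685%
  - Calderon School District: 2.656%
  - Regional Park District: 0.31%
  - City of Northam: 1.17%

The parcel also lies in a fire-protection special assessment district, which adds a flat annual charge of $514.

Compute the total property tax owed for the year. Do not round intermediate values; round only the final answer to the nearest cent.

$32,879.10

Assessed value = $1,394,180 × 0.49 = $683,148.2
Greystone Township: $683,148.2 × 0.00685 = $4,679.56517
Calderon School District: ($683,148.2 − $19,200) × 0.02656 = $663,948.2 × 0.02656 = $17,634.464192
Regional Park District: ($683,148.2 − $19,200) × 0.0031 = $663,948.2 × 0.0031 = $2,058.23942
City of Northam: $683,148.2 × 0.0117 = $7,992.83394
Levies subtotal = $32,365.102722
Total = $32,365.102722 + $514 = $32,879.102722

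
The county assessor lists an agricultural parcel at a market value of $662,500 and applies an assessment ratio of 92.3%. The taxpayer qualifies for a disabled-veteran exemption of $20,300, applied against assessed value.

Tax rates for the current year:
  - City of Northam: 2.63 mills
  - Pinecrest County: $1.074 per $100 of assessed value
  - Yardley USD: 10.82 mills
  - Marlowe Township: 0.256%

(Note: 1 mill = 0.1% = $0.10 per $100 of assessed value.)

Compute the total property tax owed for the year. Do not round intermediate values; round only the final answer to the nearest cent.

$15,814.27

Assessed value = $662,500 × 0.923 = $611,487.5
Taxable value = $611,487.5 − $20,300 = $591,187.5
City of Northam: $591,187.5 × 0.00263 = $1,554.823125
Pinecrest County: $591,187.5 × 0.01074 = $6,349.35375
Yardley USD: $591,187.5 × 0.01082 = $6,396.64875
Marlowe Township: $591,187.5 × 0.00256 = $1,513.44
Total = $15,814.265625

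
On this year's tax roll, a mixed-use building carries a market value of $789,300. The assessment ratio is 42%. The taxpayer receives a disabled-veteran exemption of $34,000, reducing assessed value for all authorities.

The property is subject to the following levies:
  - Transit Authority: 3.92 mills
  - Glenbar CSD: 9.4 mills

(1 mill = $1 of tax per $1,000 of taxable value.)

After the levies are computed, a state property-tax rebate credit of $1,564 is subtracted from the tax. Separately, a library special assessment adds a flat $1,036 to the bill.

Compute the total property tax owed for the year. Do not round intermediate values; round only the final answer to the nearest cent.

$3,434.78

Assessed value = $789,300 × 0.42 = $331,506
Taxable value = $331,506 − $34,000 = $297,506
Transit Authority: $297,506 × 0.00392 = $1,166.22352
Glenbar CSD: $297,506 × 0.0094 = $2,796.5564
Levies subtotal = $3,962.77992
After credit = $3,962.77992 − $1,564 = $2,398.77992
Total = $2,398.77992 + $1,036 = $3,434.77992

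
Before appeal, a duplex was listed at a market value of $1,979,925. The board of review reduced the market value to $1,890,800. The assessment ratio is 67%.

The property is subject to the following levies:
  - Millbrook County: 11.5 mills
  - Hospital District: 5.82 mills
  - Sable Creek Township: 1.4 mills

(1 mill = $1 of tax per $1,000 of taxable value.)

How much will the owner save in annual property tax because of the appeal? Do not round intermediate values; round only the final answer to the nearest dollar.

$1,118

Old assessed value = $1,979,925 × 0.67 = $1,326,549.75
New assessed value = $1,890,800 × 0.67 = $1,266,836
Combined rate = 0.0115 + 0.00582 + 0.0014 = 0.01872
Old tax = $1,326,549.75 × 0.01872 = $24,833.01132
New tax = $1,266,836 × 0.01872 = $23,715.16992
Reduction = $24,833.01132 − $23,715.16992 = $1,117.8414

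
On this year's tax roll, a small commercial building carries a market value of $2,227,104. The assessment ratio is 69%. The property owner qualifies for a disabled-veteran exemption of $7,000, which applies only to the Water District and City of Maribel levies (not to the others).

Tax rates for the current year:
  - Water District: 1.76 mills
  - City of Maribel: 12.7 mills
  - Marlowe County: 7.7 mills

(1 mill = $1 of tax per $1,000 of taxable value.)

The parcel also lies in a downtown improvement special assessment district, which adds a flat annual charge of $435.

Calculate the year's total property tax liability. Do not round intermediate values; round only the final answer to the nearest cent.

$34,387.09

Assessed value = $2,227,104 × 0.69 = $1,536,701.76
Water District: ($1,536,701.76 − $7,000) × 0.00176 = $1,529,701.76 × 0.00176 = $2,692.2750976
City of Maribel: ($1,536,701.76 − $7,000) × 0.0127 = $1,529,701.76 × 0.0127 = $19,427.212352
Marlowe County: $1,536,701.76 × 0.0077 = $11,832.603552
Levies subtotal = $33,952.0910016
Total = $33,952.0910016 + $435 = $34,387.0910016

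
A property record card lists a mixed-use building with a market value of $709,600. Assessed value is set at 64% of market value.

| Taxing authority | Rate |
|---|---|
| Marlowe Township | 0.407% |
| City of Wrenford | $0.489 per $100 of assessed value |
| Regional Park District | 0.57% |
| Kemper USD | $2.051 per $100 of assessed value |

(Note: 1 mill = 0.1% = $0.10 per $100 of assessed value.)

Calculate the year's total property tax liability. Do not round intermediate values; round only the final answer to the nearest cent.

$15,972.24

Assessed value = $709,600 × 0.64 = $454,144
Marlowe Township: $454,144 × 0.00407 = $1,848.36608
City of Wrenford: $454,144 × 0.00489 = $2,220.76416
Regional Park District: $454,144 × 0.0057 = $2,588.6208
Kemper USD: $454,144 × 0.02051 = $9,314.49344
Total = $15,972.24448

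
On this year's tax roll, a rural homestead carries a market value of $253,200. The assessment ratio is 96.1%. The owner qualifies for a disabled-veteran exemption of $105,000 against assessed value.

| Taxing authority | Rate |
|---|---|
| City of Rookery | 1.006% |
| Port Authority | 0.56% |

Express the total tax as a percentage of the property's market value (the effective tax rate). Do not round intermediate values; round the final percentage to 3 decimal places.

Assessed value = $253,200 × 0.961 = $243,325.2
Taxable value = $243,325.2 − $105,000 = $138,325.2
City of Rookery: $138,325.2 × 0.01006 = $1,391.551512
Port Authority: $138,325.2 × 0.0056 = $774.62112
Total tax = $2,166.172632
Effective rate = $2,166.172632 ÷ $253,200 = 0.856% of market value

0.856%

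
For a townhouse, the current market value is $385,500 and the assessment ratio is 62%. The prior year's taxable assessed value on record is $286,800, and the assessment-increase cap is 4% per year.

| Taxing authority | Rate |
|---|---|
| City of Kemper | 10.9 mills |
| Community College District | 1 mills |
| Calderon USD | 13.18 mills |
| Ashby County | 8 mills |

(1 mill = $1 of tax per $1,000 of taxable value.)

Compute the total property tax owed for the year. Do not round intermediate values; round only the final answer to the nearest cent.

Uncapped assessed value = $385,500 × 0.62 = $239,010
Cap limit = $286,800 × 1.04 = $298,272
Taxable assessed value = min($239,010, $298,272) = $239,010 (cap does not bind)
City of Kemper: $239,010 × 0.0109 = $2,605.209
Community College District: $239,010 × 0.001 = $239.01
Calderon USD: $239,010 × 0.01318 = $3,150.1518
Ashby County: $239,010 × 0.008 = $1,912.08
Total = $7,906.4508

$7,906.45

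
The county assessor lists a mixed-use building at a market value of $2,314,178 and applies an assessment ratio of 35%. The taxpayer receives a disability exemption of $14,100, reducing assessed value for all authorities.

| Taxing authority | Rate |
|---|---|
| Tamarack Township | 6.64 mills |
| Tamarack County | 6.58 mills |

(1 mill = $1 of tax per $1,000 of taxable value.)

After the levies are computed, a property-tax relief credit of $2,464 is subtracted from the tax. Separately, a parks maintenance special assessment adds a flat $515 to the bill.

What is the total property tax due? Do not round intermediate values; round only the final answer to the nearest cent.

Assessed value = $2,314,178 × 0.35 = $809,962.3
Taxable value = $809,962.3 − $14,100 = $795,862.3
Tamarack Township: $795,862.3 × 0.00664 = $5,284.525672
Tamarack County: $795,862.3 × 0.00658 = $5,236.773934
Levies subtotal = $10,521.299606
After credit = $10,521.299606 − $2,464 = $8,057.299606
Total = $8,057.299606 + $515 = $8,572.299606

$8,572.30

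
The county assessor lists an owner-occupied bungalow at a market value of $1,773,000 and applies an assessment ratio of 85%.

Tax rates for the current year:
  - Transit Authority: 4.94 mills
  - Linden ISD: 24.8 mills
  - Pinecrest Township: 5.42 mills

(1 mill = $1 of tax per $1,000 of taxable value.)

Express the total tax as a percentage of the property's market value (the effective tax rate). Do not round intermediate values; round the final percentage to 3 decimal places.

Assessed value = $1,773,000 × 0.85 = $1,507,050
Transit Authority: $1,507,050 × 0.00494 = $7,444.827
Linden ISD: $1,507,050 × 0.0248 = $37,374.84
Pinecrest Township: $1,507,050 × 0.00542 = $8,168.211
Total tax = $52,987.878
Effective rate = $52,987.878 ÷ $1,773,000 = 2.989% of market value

2.989%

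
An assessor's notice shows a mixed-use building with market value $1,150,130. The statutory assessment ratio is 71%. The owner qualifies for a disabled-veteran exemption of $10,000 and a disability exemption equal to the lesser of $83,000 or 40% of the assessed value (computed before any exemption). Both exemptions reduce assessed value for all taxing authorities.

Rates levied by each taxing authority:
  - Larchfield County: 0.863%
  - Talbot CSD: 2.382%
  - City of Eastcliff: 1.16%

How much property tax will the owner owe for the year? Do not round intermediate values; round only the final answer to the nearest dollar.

Assessed value = $1,150,130 × 0.71 = $816,592.3
Disability exemption = min($83,000, 40% × $816,592.3) = min($83,000, $326,636.92) = $83,000 (dollar cap binds)
Taxable value = $816,592.3 − $10,000 − $83,000 = $723,592.3
Larchfield County: $723,592.3 × 0.00863 = $6,244.601549
Talbot CSD: $723,592.3 × 0.02382 = $17,235.968586
City of Eastcliff: $723,592.3 × 0.0116 = $8,393.67068
Total = $31,874.240815

$31,874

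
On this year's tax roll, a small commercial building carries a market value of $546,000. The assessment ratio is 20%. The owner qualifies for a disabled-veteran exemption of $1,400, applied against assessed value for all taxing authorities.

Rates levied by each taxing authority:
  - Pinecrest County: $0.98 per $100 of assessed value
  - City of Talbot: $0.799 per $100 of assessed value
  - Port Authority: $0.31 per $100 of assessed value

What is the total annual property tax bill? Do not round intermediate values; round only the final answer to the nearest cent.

Assessed value = $546,000 × 0.2 = $109,200
Taxable value = $109,200 − $1,400 = $107,800
Pinecrest County: $107,800 × 0.0098 = $1,056.44
City of Talbot: $107,800 × 0.00799 = $861.322
Port Authority: $107,800 × 0.0031 = $334.18
Total = $1,056.44 + $861.322 + $334.18 = $2,251.942

$2,251.94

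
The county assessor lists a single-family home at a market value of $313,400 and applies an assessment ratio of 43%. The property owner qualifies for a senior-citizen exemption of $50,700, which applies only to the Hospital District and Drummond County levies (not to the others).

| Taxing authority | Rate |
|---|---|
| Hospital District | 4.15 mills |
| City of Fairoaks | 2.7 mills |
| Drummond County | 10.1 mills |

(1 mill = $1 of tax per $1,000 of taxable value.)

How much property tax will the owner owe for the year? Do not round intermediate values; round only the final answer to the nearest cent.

$1,561.74

Assessed value = $313,400 × 0.43 = $134,762
Hospital District: ($134,762 − $50,700) × 0.00415 = $84,062 × 0.00415 = $348.8573
City of Fairoaks: $134,762 × 0.0027 = $363.8574
Drummond County: ($134,762 − $50,700) × 0.0101 = $84,062 × 0.0101 = $849.0262
Total = $1,561.7409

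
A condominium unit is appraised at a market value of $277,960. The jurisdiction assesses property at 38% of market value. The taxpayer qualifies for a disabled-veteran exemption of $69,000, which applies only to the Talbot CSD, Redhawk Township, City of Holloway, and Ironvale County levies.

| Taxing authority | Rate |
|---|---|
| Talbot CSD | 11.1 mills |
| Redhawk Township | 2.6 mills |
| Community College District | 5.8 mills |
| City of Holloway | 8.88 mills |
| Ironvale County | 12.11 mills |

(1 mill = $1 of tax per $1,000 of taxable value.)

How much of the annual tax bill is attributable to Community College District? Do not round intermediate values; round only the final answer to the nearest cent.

$612.62

Assessed value = $277,960 × 0.38 = $105,624.8
Community College District taxable value = $105,624.8 (exemption does not apply)
Community College District levy = $105,624.8 × 0.0058 = $612.62384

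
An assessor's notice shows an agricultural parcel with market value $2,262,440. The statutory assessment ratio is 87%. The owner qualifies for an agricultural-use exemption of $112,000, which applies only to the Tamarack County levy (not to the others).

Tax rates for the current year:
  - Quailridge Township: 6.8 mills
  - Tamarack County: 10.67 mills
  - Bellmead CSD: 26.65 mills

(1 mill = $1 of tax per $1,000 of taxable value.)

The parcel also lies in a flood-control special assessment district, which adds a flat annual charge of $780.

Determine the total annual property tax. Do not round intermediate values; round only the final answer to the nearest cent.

$86,427.36

Assessed value = $2,262,440 × 0.87 = $1,968,322.8
Quailridge Township: $1,968,322.8 × 0.0068 = $13,384.59504
Tamarack County: ($1,968,322.8 − $112,000) × 0.01067 = $1,856,322.8 × 0.01067 = $19,806.964276
Bellmead CSD: $1,968,322.8 × 0.02665 = $52,455.80262
Levies subtotal = $85,647.361936
Total = $85,647.361936 + $780 = $86,427.361936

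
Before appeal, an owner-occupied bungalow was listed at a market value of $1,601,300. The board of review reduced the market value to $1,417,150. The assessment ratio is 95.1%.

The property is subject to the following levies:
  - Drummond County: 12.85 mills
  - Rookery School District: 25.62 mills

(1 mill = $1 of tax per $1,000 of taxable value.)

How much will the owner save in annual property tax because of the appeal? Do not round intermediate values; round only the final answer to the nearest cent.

Old assessed value = $1,601,300 × 0.951 = $1,522,836.3
New assessed value = $1,417,150 × 0.951 = $1,347,709.65
Combined rate = 0.01285 + 0.02562 = 0.03847
Old tax = $1,522,836.3 × 0.03847 = $58,583.512461
New tax = $1,347,709.65 × 0.03847 = $51,846.3902355
Reduction = $58,583.512461 − $51,846.3902355 = $6,737.1222255

$6,737.12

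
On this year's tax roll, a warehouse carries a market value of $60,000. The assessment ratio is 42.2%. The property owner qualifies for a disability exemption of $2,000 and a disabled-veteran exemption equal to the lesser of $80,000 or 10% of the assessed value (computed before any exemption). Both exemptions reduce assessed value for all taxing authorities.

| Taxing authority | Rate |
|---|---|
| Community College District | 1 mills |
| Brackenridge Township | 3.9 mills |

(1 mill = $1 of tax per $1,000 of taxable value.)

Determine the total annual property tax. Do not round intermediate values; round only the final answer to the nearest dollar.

Assessed value = $60,000 × 0.422 = $25,320
Disabled-veteran exemption = min($80,000, 10% × $25,320) = min($80,000, $2,532) = $2,532 (percentage binds)
Taxable value = $25,320 − $2,000 − $2,532 = $20,788
Community College District: $20,788 × 0.001 = $20.788
Brackenridge Township: $20,788 × 0.0039 = $81.0732
Total = $101.8612

$102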